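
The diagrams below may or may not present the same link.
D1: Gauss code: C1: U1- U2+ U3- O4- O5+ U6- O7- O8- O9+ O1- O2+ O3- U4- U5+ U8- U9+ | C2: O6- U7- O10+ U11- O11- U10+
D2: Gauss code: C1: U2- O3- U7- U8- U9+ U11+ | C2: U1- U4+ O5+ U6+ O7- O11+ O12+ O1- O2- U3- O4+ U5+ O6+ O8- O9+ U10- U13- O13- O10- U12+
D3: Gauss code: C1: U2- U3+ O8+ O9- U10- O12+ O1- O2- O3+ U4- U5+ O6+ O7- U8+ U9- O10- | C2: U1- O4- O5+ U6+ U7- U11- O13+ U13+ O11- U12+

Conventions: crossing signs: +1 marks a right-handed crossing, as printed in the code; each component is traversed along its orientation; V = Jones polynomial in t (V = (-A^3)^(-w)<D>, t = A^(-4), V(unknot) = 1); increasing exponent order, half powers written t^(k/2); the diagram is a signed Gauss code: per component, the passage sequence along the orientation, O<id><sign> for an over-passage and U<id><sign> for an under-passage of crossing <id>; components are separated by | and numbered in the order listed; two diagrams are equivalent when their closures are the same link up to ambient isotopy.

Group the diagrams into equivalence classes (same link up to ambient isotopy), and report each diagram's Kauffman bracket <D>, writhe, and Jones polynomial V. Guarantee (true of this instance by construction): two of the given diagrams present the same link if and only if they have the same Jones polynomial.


grouping into links: {D1} | {D2} | {D3}
V(D1) = -t^(-5/2) - t^(-1/2)  (w -3, c 11, <D> = A^-7 + A)
D2 (bracket -A^-17 + A^-13 - A^-9 + 2A^-5 + A^3; 13 crossings at w = -1): V = -t^(-3/2) - 2t^(1/2) + t^(3/2) - t^(5/2) + t^(7/2)
V(D3) = -t^(-1/2) - t^(1/2)  (w -1, c 13, <D> = A^-5 + A^-1)
key observation: 3 classes among 3 diagrams; unequal V(t) rules out equality


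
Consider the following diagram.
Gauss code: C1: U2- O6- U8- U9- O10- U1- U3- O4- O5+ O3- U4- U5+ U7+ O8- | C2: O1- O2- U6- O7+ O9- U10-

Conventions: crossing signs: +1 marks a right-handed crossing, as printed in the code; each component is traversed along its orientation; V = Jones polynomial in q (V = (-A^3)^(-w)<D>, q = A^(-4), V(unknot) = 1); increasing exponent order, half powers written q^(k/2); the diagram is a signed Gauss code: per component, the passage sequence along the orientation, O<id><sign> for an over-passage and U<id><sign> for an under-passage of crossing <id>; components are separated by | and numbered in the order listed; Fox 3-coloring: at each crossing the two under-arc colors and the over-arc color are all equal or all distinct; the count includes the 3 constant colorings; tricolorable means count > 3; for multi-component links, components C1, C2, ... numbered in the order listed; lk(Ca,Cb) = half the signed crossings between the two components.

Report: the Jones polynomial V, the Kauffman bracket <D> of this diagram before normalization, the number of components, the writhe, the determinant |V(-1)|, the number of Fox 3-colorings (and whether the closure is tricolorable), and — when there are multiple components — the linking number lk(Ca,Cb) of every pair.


V(q) = -q^(-15/2) + 2q^(-13/2) - 2q^(-11/2) + 2q^(-9/2) - 3q^(-7/2) + q^(-5/2) - q^(-3/2)
bracket: -A^-12 + A^-8 - 3A^-4 + 2 - 2A^4 + 2A^8 - A^12, w = -6
2 components, writhe -6, over 10 crossings
lk(C1,C2) = -2
det 12, colorings 9 of 3^10 — tricolorable
observation: span 6 respects span(V) <= c + mu - 1 = 11 for this 2-component diagram


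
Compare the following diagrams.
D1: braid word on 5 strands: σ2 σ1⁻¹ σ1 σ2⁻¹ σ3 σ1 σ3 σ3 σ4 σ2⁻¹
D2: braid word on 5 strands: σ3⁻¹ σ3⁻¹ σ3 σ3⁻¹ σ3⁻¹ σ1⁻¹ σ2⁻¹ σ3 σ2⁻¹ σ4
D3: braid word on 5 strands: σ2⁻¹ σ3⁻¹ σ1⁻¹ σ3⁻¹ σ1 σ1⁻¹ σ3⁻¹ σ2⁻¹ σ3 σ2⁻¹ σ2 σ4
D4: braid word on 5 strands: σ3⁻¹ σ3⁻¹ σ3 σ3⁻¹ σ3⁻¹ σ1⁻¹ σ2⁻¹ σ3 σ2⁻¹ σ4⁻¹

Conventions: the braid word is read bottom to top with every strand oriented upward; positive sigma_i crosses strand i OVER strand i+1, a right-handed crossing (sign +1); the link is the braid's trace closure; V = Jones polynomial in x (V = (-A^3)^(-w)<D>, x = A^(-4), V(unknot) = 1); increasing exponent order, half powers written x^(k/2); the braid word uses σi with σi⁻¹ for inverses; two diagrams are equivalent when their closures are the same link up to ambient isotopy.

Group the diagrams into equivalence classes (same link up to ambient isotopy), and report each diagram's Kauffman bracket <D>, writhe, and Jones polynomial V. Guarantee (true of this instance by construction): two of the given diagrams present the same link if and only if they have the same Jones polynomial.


grouping into links: {D1} | {D2, D3, D4}
V(D1) = x + x^3 - x^4  (w +4, c 10, <D> = -A^-4 + 1 + A^8)
V(D2) = -x^-6 + x^-5 - x^-4 + 2x^-3 - x^-2 + x^-1  [10 crossings, <D> = A^-8 - A^-4 + 2 - A^4 + A^8 - A^12, w = -4]
V(D3) = -x^-6 + x^-5 - x^-4 + 2x^-3 - x^-2 + x^-1  (w -4, c 12, <D> = A^-8 - A^-4 + 2 - A^4 + A^8 - A^12)
V(D4) = -x^-6 + x^-5 - x^-4 + 2x^-3 - x^-2 + x^-1  (w -6, c 10, <D> = A^-14 - A^-10 + 2A^-6 - A^-2 + A^2 - A^6)
why: 2 classes among 4 diagrams; unequal V(x) rules out equality


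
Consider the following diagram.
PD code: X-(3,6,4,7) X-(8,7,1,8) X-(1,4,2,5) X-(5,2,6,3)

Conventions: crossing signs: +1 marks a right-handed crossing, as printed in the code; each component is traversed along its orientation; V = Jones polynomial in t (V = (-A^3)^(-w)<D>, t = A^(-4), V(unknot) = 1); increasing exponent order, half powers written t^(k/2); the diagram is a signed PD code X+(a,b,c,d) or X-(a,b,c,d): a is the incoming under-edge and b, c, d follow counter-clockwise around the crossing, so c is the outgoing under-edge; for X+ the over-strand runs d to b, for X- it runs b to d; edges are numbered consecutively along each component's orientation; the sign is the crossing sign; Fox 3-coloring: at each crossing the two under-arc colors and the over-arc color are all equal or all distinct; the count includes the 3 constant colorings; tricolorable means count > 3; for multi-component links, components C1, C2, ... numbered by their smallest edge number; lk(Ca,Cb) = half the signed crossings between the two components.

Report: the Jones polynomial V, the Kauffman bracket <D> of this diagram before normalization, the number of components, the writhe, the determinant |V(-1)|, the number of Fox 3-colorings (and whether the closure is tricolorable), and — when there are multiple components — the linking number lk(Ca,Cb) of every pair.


V = -t^-4 + t^-3 + t^-1
<D> = A^-8 + 1 - A^4 (w = -4)
1 component over 4 crossings, w = -4
9 Fox colorings among 3^4, |V(-1)| = 3: tricolorable
why: det 3 = |V(-1)|; divisible by 3, so tricolorable


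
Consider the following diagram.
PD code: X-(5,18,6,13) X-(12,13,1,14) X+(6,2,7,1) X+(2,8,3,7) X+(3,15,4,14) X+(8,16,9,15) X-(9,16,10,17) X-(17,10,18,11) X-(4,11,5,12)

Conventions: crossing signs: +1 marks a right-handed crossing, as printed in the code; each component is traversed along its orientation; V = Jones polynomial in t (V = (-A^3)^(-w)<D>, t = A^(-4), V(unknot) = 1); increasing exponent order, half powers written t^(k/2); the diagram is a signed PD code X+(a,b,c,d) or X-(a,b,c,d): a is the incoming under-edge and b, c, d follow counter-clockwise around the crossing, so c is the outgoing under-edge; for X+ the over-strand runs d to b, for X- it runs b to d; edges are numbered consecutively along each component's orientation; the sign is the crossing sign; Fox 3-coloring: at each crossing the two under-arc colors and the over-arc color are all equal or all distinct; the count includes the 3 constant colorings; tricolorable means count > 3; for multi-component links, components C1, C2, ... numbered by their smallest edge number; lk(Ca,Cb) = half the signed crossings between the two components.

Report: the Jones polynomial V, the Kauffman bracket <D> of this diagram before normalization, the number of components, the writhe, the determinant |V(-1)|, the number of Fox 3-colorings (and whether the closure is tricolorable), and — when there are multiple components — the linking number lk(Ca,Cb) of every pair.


V(t) = -t^(-5/2) - t^(-1/2)
bracket: A^-1 + A^7, w = -1
2 components, writhe -1, over 9 crossings
lk(C1,C2) = -1
det 2, colorings 3 of 3^9 — not tricolorable
observation: w = -1 (over 9 crossings) is diagram-only; (-A^3)^(1) removes it from V


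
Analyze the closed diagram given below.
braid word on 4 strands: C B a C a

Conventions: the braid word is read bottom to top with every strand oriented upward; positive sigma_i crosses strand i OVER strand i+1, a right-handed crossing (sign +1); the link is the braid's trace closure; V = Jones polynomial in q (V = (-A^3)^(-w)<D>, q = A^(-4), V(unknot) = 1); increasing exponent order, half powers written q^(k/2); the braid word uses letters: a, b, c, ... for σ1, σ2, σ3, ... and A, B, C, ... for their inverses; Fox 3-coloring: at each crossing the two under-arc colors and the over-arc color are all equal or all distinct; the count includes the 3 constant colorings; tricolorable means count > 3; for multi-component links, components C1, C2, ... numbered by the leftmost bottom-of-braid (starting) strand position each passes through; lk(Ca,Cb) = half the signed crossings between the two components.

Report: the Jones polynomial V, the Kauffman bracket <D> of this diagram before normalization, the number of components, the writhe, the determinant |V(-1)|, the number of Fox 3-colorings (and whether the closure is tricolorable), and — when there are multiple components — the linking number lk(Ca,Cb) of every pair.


V = q^-2 + 2 + q^2
<D> = -A^-11 - 2A^-3 - A^5 (w = -1)
3 components over 5 crossings, w = -1
lk(C1,C2): +1
lk(C1,C3) = 0
linking number lk(C2,C3) = -1
3 Fox colorings among 3^5, |V(-1)| = 4: not tricolorable
why: w = -1 (over 5 crossings) is diagram-only; (-A^3)^(1) removes it from V


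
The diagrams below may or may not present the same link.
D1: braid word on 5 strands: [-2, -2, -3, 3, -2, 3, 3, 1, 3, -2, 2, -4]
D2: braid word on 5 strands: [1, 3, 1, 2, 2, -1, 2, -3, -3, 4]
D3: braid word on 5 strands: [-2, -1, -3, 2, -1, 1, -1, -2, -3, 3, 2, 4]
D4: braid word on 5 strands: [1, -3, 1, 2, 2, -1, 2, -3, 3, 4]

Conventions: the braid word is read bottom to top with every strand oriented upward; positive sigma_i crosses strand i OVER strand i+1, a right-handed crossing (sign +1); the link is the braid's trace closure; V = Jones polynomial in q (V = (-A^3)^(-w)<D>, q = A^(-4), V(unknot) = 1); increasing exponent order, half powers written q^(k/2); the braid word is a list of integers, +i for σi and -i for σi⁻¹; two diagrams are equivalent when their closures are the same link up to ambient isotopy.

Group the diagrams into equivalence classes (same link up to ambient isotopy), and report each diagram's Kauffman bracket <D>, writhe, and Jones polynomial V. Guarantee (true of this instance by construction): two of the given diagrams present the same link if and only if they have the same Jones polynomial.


equivalence classes: {D1} | {D2, D4} | {D3}
D1 (bracket -A^-12 + A^-8 - A^-4 + 3 - A^4 + A^8 - A^12; 12 crossings at w = 0): V = -q^-3 + q^-2 - q^-1 + 3 - q + q^2 - q^3
V(D2) = q - q^2 + 2q^3 - q^4 + q^5 - q^6  (w +4, c 10, <D> = -A^-12 + A^-8 - A^-4 + 2 - A^4 + A^8)
V(D3) = 1  (w -2, c 12, <D> = A^-6)
V(D4) = q - q^2 + 2q^3 - q^4 + q^5 - q^6  (w +4, c 10, <D> = -A^-12 + A^-8 - A^-4 + 2 - A^4 + A^8)
key observation: comparing 4 Jones polynomials yields 3 groups


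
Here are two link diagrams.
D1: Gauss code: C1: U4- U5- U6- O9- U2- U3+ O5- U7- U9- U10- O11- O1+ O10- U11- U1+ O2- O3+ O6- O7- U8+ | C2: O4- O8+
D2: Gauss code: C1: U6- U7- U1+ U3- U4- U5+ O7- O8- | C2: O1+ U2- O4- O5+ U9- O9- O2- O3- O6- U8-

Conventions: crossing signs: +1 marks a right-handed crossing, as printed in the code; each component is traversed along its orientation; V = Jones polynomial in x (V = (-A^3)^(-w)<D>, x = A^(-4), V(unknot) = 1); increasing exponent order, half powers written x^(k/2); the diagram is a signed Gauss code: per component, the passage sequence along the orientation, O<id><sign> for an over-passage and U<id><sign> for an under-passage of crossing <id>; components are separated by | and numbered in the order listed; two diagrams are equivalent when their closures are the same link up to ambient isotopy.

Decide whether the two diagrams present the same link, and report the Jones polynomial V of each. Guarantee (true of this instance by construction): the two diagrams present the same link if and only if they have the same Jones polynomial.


same link: no
V(D1) = x^(-9/2) - x^(-5/2) - x^(-3/2) - x^(-1/2)  [11 crossings, <D> = A^-13 + A^-9 + A^-5 - A^3, w = -5]
V(D2) = -x^(-5/2) - x^(-1/2)  [9 crossings, <D> = A^-13 + A^-5, w = -5]
insight: 2 values of V(x) split the 2 diagrams


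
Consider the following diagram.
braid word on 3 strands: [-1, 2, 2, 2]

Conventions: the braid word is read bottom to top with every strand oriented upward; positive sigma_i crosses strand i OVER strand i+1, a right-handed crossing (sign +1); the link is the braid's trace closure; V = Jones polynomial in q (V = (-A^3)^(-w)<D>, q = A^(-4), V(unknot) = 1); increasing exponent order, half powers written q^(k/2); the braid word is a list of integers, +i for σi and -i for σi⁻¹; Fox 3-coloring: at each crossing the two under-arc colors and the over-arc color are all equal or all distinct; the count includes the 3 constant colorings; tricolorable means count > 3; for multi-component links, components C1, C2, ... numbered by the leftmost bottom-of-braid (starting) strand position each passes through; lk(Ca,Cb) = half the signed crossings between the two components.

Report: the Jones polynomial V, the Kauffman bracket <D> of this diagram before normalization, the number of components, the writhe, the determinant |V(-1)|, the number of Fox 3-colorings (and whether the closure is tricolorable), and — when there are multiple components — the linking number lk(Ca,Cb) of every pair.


V(q) = q + q^3 - q^4
bracket: -A^-10 + A^-6 + A^2, w = +2
1 component, writhe +2, over 4 crossings
det 3, colorings 9 of 3^4 — tricolorable
observation: V spans 3 powers of q: at least 3 crossings in any diagram


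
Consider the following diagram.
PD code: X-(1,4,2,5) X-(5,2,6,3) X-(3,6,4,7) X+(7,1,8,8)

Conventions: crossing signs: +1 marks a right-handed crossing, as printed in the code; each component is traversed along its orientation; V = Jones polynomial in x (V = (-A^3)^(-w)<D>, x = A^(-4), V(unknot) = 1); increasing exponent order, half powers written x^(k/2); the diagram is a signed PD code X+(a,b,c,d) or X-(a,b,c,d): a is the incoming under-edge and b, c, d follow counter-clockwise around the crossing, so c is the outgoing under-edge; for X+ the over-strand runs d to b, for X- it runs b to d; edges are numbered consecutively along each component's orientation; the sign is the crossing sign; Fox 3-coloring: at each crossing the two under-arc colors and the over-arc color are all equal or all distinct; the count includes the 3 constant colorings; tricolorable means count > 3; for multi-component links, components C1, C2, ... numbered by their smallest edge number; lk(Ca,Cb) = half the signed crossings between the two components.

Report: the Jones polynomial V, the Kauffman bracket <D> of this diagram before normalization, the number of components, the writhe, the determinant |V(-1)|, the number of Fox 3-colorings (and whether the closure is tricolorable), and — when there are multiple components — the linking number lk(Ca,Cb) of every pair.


V(x) = -x^-4 + x^-3 + x^-1
bracket: A^-2 + A^6 - A^10, w = -2
1 component, writhe -2, over 4 crossings
det 3, colorings 9 of 3^4 — tricolorable
observation: |V(-1)| = 3: so tricolorable, since 3 divides 3


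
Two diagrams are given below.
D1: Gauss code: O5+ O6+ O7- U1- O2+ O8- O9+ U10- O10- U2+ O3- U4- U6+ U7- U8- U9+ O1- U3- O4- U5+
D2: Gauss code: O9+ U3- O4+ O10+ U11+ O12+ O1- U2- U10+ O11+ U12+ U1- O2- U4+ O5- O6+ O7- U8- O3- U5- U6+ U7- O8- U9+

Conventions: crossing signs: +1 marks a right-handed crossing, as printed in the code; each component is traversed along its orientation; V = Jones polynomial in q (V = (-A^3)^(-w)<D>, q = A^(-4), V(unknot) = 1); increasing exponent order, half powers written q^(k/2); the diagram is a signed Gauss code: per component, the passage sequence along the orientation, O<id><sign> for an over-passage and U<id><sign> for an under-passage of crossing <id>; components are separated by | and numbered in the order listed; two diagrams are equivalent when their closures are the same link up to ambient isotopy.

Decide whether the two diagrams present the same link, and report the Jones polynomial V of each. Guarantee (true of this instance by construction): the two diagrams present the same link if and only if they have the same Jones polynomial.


same link: yes
V(D1) = -q^-4 + q^-3 + q^-1  [10 crossings, <D> = A^-2 + A^6 - A^10, w = -2]
V(D2) = -q^-4 + q^-3 + q^-1  [12 crossings, <D> = A^4 + A^12 - A^16, w = 0]
insight: all 2 diagrams share one V(q), hence one class


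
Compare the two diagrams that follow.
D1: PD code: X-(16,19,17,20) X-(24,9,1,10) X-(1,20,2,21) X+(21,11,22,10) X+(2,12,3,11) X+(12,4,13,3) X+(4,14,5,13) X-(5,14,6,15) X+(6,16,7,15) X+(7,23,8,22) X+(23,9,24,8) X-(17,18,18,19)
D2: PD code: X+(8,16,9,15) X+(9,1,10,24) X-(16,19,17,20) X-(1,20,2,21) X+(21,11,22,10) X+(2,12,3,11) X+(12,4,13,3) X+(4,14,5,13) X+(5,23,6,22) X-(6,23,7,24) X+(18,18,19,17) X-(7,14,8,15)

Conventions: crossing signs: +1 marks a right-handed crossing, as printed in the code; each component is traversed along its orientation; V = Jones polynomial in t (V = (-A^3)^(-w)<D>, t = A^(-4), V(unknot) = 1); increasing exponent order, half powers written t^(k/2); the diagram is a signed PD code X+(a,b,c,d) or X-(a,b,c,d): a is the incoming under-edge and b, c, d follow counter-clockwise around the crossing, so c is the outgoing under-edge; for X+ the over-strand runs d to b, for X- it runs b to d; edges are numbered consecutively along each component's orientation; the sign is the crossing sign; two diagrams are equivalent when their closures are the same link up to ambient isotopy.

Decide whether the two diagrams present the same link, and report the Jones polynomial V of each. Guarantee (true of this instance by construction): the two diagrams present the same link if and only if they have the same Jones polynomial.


equivalent: yes
V(D1) = t - t^2 + 2t^3 - t^4 + t^5 - t^6  (w +2, c 12, <D> = -A^-18 + A^-14 - A^-10 + 2A^-6 - A^-2 + A^2)
V(D2) = t - t^2 + 2t^3 - t^4 + t^5 - t^6  [12 crossings, <D> = -A^-12 + A^-8 - A^-4 + 2 - A^4 + A^8, w = +4]
key observation: all 2 diagrams share one V(t), hence one class


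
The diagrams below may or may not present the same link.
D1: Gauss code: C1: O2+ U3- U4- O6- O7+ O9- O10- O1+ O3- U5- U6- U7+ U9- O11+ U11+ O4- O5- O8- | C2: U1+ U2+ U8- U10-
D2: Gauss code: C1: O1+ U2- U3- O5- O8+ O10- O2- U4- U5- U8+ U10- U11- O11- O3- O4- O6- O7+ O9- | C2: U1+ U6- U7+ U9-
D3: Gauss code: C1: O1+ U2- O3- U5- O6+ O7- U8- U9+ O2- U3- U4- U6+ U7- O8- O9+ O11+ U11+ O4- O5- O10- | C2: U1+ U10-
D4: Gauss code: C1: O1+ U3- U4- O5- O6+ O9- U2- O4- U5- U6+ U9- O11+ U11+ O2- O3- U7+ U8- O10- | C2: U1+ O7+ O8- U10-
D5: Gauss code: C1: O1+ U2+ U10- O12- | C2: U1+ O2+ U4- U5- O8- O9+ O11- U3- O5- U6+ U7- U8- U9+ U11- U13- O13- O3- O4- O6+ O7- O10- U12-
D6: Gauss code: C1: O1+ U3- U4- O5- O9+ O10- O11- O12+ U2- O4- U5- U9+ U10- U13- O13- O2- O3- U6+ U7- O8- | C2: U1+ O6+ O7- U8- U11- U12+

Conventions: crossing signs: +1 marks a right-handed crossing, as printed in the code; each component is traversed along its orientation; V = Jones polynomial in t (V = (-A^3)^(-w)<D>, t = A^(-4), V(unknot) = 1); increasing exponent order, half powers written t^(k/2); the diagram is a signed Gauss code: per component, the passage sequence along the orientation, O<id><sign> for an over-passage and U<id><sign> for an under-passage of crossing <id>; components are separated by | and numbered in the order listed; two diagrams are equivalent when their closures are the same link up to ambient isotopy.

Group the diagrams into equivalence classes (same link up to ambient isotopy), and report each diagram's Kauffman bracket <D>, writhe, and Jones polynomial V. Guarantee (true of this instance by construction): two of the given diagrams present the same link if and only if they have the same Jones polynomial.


grouping into links: {D1, D2, D3, D4, D5, D6}
V(D1) = t^(-9/2) - t^(-5/2) - t^(-3/2) - t^(-1/2)  (w -3, c 11, <D> = A^-7 + A^-3 + A - A^9)
D2 (bracket A^-13 + A^-9 + A^-5 - A^3; 11 crossings at w = -5): V = t^(-9/2) - t^(-5/2) - t^(-3/2) - t^(-1/2)
D3 (bracket A^-7 + A^-3 + A - A^9; 11 crossings at w = -3): V = t^(-9/2) - t^(-5/2) - t^(-3/2) - t^(-1/2)
V(D4) = t^(-9/2) - t^(-5/2) - t^(-3/2) - t^(-1/2)  [11 crossings, <D> = A^-7 + A^-3 + A - A^9, w = -3]
D5 (bracket A^-13 + A^-9 + A^-5 - A^3; 13 crossings at w = -5): V = t^(-9/2) - t^(-5/2) - t^(-3/2) - t^(-1/2)
D6 (bracket A^-13 + A^-9 + A^-5 - A^3; 13 crossings at w = -5): V = t^(-9/2) - t^(-5/2) - t^(-3/2) - t^(-1/2)
why: one V(t) for all 6 diagrams — one class (guaranteed)


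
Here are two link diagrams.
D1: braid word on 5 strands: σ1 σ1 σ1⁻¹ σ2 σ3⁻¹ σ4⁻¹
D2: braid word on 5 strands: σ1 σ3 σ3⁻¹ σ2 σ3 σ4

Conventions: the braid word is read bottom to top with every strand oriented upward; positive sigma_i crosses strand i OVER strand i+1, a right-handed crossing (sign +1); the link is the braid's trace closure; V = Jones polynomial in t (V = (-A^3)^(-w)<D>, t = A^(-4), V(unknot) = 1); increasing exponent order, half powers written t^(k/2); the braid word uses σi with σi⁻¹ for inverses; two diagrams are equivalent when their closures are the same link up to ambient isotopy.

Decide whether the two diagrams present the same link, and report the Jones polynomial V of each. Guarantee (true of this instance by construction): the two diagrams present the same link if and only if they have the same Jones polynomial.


equivalent: yes
D1 (bracket 1; 6 crossings at w = 0): V = 1
V(D2) = 1  (w +4, c 6, <D> = A^12)
key observation: D2 (6 crossings) and D1 (6) are Markov-related braid presentations


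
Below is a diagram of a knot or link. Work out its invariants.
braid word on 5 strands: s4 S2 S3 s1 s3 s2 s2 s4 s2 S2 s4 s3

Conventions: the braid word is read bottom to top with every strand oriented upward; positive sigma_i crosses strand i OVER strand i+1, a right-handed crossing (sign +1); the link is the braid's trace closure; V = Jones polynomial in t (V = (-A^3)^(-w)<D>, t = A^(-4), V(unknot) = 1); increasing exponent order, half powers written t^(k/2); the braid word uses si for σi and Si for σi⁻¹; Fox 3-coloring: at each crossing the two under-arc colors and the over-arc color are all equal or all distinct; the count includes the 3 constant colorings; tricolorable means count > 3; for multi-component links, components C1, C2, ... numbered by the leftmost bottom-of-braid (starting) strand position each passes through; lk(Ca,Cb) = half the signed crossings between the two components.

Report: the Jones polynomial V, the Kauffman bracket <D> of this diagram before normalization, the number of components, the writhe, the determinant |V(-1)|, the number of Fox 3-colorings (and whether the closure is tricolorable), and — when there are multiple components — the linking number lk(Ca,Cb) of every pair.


Jones polynomial: V(t) = t + t^3 - t^4
<D> = -A^2 + A^6 + A^14; writhe +6
components 1, writhe +6 (12 crossings)
3-colorings: 9 of 3^12, det 3 — tricolorable
note: free reduction leaves σ4 σ2⁻¹ σ3⁻¹ σ1 σ3 σ2 σ2 σ4 σ4 σ3 of the original 12 letters


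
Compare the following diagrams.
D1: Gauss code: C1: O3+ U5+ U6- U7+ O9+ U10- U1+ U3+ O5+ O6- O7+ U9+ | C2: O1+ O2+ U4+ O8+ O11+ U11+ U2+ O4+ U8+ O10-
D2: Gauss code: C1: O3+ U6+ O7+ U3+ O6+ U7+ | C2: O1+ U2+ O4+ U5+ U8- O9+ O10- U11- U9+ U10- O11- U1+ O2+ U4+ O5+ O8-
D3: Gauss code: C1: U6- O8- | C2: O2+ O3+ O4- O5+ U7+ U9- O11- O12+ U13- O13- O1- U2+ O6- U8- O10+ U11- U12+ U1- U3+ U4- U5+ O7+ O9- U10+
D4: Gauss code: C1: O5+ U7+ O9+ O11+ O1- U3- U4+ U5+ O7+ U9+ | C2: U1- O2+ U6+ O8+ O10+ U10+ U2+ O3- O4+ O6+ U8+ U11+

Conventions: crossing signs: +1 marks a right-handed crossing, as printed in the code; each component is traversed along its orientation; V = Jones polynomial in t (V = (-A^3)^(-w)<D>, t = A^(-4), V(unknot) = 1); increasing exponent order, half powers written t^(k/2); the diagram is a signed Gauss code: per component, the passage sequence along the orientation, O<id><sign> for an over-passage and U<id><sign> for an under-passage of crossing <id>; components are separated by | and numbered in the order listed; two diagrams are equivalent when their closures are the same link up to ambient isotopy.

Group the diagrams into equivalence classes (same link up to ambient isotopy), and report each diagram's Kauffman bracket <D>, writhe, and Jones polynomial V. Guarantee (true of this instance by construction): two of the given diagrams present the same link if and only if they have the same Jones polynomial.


equivalence classes: {D1, D2, D4} | {D3}
D1 (bracket A^-13 - A^-9 - A^-5 - A^-1 + 2A^7 + A^11 + A^15; 11 crossings at w = +7): V = -t^(3/2) - t^(5/2) - 2t^(7/2) + t^(11/2) + t^(13/2) + t^(15/2) - t^(17/2)
V(D2) = -t^(3/2) - t^(5/2) - 2t^(7/2) + t^(11/2) + t^(13/2) + t^(15/2) - t^(17/2)  [11 crossings, <D> = A^-19 - A^-15 - A^-11 - A^-7 + 2A + A^5 + A^9, w = +5]
V(D3) = -t^(-5/2) - t^(-1/2)  [13 crossings, <D> = A^-1 + A^7, w = -1]
V(D4) = -t^(3/2) - t^(5/2) - 2t^(7/2) + t^(11/2) + t^(13/2) + t^(15/2) - t^(17/2)  (w +7, c 11, <D> = A^-13 - A^-9 - A^-5 - A^-1 + 2A^7 + A^11 + A^15)
key observation: 2 classes among 4 diagrams; unequal V(t) rules out equality


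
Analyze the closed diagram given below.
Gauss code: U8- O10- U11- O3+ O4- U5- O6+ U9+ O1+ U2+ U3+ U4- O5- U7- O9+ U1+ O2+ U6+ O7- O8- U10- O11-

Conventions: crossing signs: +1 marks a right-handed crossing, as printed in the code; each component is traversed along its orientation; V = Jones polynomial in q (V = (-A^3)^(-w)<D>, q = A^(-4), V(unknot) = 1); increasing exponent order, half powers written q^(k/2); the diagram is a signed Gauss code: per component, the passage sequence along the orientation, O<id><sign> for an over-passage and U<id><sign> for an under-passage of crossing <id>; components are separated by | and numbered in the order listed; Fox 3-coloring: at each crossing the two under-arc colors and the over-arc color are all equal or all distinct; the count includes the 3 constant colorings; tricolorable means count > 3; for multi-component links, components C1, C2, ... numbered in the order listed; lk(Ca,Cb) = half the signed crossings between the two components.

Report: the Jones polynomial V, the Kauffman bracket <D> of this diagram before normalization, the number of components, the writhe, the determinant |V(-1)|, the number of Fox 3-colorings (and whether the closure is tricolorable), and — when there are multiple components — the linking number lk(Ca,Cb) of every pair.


Jones polynomial: V(q) = -q^-5 + 2q^-4 - 3q^-3 + 5q^-2 - 5q^-1 + 6 - 5q + 3q^2 - 2q^3 + q^4
<D> = -A^-19 + 2A^-15 - 3A^-11 + 5A^-7 - 6A^-3 + 5A - 5A^5 + 3A^9 - 2A^13 + A^17; writhe -1
components 1, writhe -1 (11 crossings)
3-colorings: 9 of 3^11, det 33 — tricolorable
note: V spans 9 powers of q: at least 9 crossings in any diagram


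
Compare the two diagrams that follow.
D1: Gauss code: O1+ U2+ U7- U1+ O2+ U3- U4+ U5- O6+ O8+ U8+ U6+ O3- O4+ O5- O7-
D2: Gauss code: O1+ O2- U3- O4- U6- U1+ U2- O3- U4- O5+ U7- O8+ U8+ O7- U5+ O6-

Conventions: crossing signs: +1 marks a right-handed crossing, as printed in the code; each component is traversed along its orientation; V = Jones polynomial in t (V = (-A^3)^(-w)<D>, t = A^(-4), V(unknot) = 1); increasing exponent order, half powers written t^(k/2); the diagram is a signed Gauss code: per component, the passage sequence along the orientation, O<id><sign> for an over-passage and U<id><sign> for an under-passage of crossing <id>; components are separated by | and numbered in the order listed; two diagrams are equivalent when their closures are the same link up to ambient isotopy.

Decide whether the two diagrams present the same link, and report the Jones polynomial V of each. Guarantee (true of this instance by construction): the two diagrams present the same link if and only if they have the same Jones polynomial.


same link: no
V(D1) = 1  [8 crossings, <D> = A^6, w = +2]
D2 (bracket A^-2 + A^6 - A^10; 8 crossings at w = -2): V = -t^-4 + t^-3 + t^-1
note: 2 classes among 2 diagrams; unequal V(t) rules out equality


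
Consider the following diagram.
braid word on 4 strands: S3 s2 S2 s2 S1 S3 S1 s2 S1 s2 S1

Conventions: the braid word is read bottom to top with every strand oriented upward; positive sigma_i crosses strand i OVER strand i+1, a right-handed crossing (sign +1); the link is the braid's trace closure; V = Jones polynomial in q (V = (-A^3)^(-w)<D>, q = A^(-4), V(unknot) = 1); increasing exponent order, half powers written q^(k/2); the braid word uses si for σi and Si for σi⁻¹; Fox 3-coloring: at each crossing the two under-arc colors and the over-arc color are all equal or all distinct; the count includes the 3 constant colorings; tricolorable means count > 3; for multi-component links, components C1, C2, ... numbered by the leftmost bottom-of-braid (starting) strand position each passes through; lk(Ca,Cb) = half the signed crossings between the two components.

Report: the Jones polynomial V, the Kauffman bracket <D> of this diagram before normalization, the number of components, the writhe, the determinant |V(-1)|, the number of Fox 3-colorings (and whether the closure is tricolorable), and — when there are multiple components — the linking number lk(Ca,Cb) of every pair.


V(q) = q^-7 - 3q^-6 + 6q^-5 - 9q^-4 + 10q^-3 - 10q^-2 + 9q^-1 - 6 + 4q - q^2
bracket: A^-17 - 4A^-13 + 6A^-9 - 9A^-5 + 10A^-1 - 10A^3 + 9A^7 - 6A^11 + 3A^15 - A^19, w = -3
1 component, writhe -3, over 11 crossings
det 59, colorings 3 of 3^11 — not tricolorable
observation: |V(-1)| = 59: so not tricolorable, since 3 does not divide 59


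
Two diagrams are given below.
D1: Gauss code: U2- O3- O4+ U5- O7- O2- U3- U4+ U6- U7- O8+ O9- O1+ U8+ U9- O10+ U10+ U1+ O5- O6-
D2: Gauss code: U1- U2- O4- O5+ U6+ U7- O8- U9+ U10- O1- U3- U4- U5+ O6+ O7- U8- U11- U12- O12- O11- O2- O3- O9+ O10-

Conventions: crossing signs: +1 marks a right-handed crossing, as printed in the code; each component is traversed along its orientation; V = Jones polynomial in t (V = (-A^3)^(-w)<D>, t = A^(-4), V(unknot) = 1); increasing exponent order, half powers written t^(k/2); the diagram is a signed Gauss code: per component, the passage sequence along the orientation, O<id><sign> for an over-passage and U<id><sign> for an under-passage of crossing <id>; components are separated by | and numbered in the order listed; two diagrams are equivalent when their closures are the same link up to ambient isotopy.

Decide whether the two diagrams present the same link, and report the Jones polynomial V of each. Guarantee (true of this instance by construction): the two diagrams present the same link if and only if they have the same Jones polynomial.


same link: yes
V(D1) = -t^-4 + t^-3 + t^-1  [10 crossings, <D> = A^-2 + A^6 - A^10, w = -2]
V(D2) = -t^-4 + t^-3 + t^-1  [12 crossings, <D> = A^-14 + A^-6 - A^-2, w = -6]
insight: all 2 diagrams share one V(t), hence one class


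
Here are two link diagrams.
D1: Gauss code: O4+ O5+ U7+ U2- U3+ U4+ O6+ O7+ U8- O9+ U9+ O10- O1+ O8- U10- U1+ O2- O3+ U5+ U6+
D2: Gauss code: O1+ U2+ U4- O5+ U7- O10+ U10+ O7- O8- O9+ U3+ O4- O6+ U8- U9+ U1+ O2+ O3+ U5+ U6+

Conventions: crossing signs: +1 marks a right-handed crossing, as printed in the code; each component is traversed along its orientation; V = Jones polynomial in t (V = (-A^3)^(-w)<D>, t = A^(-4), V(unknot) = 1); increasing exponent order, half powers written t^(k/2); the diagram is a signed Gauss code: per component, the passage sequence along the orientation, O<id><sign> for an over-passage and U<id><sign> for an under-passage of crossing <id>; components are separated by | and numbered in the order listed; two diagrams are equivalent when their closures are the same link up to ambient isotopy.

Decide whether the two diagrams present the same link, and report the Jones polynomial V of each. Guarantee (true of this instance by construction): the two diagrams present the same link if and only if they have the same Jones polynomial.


equivalent: no
D1 (bracket -A^-4 + 1 + A^8; 10 crossings at w = +4): V = t + t^3 - t^4
V(D2) = t - t^2 + 2t^3 - t^4 + t^5 - t^6  [10 crossings, <D> = -A^-12 + A^-8 - A^-4 + 2 - A^4 + A^8, w = +4]
observation: V(t) takes 2 values over 2 diagrams, fixing the grouping


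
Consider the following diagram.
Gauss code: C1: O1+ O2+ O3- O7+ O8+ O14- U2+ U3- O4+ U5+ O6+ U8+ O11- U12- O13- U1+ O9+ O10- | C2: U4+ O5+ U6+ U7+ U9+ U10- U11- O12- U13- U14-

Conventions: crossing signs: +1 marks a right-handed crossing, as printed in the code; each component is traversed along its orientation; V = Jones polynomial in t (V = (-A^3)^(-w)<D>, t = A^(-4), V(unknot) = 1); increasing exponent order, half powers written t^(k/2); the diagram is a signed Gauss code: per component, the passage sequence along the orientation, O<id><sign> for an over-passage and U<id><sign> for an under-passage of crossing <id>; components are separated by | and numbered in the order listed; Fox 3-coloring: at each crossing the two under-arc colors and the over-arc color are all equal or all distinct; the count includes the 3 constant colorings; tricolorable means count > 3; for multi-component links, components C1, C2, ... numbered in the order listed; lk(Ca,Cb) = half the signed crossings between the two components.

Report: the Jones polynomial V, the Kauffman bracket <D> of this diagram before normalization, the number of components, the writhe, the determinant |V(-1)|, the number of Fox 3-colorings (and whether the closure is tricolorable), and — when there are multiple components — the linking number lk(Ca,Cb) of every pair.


V = -t^(-1/2) - t^(1/2)
<D> = -A^4 - A^8 (w = +2)
2 components over 14 crossings, w = +2
lk(C1,C2): 0
9 Fox colorings among 3^14, |V(-1)| = 0: tricolorable
why: V is palindromic (span 1, det 0): t -> 1/t fixes it; necessary, not sufficient, for amphichirality


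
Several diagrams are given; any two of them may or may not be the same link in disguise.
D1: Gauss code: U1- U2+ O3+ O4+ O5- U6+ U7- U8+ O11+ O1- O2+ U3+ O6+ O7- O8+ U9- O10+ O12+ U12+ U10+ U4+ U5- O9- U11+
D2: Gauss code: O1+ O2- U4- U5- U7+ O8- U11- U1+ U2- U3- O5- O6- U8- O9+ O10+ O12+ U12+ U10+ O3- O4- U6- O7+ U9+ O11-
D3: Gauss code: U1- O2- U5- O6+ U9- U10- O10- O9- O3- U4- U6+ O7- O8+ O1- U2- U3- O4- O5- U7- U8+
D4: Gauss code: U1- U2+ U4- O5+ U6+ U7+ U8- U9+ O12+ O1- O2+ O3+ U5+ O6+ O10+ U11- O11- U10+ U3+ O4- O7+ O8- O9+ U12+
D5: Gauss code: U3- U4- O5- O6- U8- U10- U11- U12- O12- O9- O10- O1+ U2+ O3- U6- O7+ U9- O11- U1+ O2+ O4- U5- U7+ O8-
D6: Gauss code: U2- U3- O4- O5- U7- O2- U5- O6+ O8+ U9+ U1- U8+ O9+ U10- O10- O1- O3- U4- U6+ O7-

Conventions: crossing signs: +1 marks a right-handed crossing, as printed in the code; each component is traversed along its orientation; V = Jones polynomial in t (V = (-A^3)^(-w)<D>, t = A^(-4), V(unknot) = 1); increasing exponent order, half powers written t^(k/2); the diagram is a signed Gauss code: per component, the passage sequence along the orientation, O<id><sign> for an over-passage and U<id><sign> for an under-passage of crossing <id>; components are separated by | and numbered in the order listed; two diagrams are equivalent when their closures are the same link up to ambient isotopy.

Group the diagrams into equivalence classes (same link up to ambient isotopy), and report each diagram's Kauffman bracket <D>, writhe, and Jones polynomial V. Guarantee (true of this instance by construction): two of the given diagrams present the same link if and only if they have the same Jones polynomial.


classes: {D1} | {D2, D3, D5, D6} | {D4}
V(D1) = t + t^3 - t^4  [12 crossings, <D> = -A^-4 + 1 + A^8, w = +4]
D2 (bracket A^-2 - A^2 + 2A^6 - A^10 + A^14 - A^18; 12 crossings at w = -2): V = -t^-6 + t^-5 - t^-4 + 2t^-3 - t^-2 + t^-1
V(D3) = -t^-6 + t^-5 - t^-4 + 2t^-3 - t^-2 + t^-1  (w -6, c 10, <D> = A^-14 - A^-10 + 2A^-6 - A^-2 + A^2 - A^6)
D4 (bracket -A^-12 + A^-8 - A^-4 + 2 - A^4 + A^8; 12 crossings at w = +4): V = t - t^2 + 2t^3 - t^4 + t^5 - t^6
V(D5) = -t^-6 + t^-5 - t^-4 + 2t^-3 - t^-2 + t^-1  [12 crossings, <D> = A^-14 - A^-10 + 2A^-6 - A^-2 + A^2 - A^6, w = -6]
V(D6) = -t^-6 + t^-5 - t^-4 + 2t^-3 - t^-2 + t^-1  [10 crossings, <D> = A^-8 - A^-4 + 2 - A^4 + A^8 - A^12, w = -4]
note: 3 values of V(t) split the 6 diagrams


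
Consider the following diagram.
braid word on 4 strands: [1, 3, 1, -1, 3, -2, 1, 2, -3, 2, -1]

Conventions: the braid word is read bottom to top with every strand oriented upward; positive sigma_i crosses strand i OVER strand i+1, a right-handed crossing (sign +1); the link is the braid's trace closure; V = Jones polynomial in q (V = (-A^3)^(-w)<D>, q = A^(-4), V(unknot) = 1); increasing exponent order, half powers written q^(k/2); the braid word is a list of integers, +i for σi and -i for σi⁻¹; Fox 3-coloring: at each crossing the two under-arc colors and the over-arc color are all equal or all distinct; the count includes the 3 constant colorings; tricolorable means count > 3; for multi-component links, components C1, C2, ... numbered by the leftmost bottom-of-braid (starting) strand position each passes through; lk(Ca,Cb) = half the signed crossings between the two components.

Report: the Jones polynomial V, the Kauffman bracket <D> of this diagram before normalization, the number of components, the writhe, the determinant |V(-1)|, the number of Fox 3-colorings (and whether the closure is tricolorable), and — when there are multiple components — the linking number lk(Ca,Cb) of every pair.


V(q) = 1
bracket: -A^9, w = +3
1 component, writhe +3, over 11 crossings
det 1, colorings 3 of 3^11 — not tricolorable
observation: |V(-1)| = 1: so not tricolorable, since 3 does not divide 1


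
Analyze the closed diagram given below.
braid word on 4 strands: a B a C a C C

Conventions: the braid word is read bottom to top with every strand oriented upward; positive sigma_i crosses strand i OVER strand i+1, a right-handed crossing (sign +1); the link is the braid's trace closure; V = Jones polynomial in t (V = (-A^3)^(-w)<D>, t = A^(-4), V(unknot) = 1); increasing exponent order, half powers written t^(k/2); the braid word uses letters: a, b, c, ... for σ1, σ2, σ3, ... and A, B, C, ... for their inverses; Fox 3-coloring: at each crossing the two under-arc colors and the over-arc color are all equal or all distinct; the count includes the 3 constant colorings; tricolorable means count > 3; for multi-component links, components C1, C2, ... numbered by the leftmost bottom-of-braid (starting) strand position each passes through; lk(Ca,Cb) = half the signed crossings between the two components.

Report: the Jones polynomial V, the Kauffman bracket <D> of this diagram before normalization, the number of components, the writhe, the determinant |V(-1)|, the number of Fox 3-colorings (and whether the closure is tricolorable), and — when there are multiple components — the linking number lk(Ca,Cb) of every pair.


V = -t^-3 + t^-2 - t^-1 + 3 - t + t^2 - t^3
<D> = A^-15 - A^-11 + A^-7 - 3A^-3 + A - A^5 + A^9 (w = -1)
1 component over 7 crossings, w = -1
27 Fox colorings among 3^7, |V(-1)| = 9: tricolorable
why: V spans 6 powers of t: at least 6 crossings in any diagram


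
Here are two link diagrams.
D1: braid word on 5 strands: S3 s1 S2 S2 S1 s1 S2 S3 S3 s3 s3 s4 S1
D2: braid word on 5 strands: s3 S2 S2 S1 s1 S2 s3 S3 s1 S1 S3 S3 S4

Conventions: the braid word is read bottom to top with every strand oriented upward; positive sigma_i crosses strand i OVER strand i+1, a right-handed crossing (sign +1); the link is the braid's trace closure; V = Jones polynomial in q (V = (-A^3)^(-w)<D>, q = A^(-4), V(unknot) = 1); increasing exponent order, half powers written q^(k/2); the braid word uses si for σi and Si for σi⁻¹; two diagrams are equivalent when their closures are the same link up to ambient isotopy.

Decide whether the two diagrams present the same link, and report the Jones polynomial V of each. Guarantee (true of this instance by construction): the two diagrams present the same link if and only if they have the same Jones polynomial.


same link: yes
V(D1) = q^(-9/2) - q^(-5/2) - q^(-3/2) - q^(-1/2)  [13 crossings, <D> = A^-7 + A^-3 + A - A^9, w = -3]
V(D2) = q^(-9/2) - q^(-5/2) - q^(-3/2) - q^(-1/2)  (w -5, c 13, <D> = A^-13 + A^-9 + A^-5 - A^3)
note: all 2 diagrams share one V(q), hence one class
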